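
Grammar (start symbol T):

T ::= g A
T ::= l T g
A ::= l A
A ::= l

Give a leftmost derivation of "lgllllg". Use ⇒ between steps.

T ⇒ lTg ⇒ lgAg ⇒ lglAg ⇒ lgllAg ⇒ lglllAg ⇒ lgllllg

T ⇒ lTg   [T ::= l T g]
lTg ⇒ lgAg   [T ::= g A]
lgAg ⇒ lglAg   [A ::= l A]
lglAg ⇒ lgllAg   [A ::= l A]
lgllAg ⇒ lglllAg   [A ::= l A]
lglllAg ⇒ lgllllg   [A ::= l]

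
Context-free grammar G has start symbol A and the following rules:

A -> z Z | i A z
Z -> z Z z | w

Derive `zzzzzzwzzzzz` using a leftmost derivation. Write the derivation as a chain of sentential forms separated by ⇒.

A ⇒ zZ   [A -> z Z]
zZ ⇒ zzZz   [Z -> z Z z]
zzZz ⇒ zzzZzz   [Z -> z Z z]
zzzZzz ⇒ zzzzZzzz   [Z -> z Z z]
zzzzZzzz ⇒ zzzzzZzzzz   [Z -> z Z z]
zzzzzZzzzz ⇒ zzzzzzZzzzzz   [Z -> z Z z]
zzzzzzZzzzzz ⇒ zzzzzzwzzzzz   [Z -> w]

A ⇒ zZ ⇒ zzZz ⇒ zzzZzz ⇒ zzzzZzzz ⇒ zzzzzZzzzz ⇒ zzzzzzZzzzzz ⇒ zzzzzzwzzzzz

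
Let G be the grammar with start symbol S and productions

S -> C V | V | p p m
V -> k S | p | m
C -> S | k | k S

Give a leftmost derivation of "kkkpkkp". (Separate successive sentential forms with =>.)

S => CV => SV => CVV => kVV => kkSV => kkCVV => kkkVV => kkkpV => kkkpkS => kkkpkCV => kkkpkkV => kkkpkkp

S => CV   [S -> C V]
CV => SV   [C -> S]
SV => CVV   [S -> C V]
CVV => kVV   [C -> k]
kVV => kkSV   [V -> k S]
kkSV => kkCVV   [S -> C V]
kkCVV => kkkVV   [C -> k]
kkkVV => kkkpV   [V -> p]
kkkpV => kkkpkS   [V -> k S]
kkkpkS => kkkpkCV   [S -> C V]
kkkpkCV => kkkpkkV   [C -> k]
kkkpkkV => kkkpkkp   [V -> p]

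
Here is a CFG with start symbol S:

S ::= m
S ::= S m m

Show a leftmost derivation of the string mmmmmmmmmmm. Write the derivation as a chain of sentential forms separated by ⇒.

S ⇒ Smm ⇒ Smmmm ⇒ Smmmmmm ⇒ Smmmmmmmm ⇒ Smmmmmmmmmm ⇒ mmmmmmmmmmm

S ⇒ Smm   [S ::= S m m]
Smm ⇒ Smmmm   [S ::= S m m]
Smmmm ⇒ Smmmmmm   [S ::= S m m]
Smmmmmm ⇒ Smmmmmmmm   [S ::= S m m]
Smmmmmmmm ⇒ Smmmmmmmmmm   [S ::= S m m]
Smmmmmmmmmm ⇒ mmmmmmmmmmm   [S ::= m]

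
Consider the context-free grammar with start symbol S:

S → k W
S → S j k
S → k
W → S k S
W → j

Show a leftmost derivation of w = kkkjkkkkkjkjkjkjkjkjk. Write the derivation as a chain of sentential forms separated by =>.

S => Sjk => Sjkjk => Sjkjkjk => Sjkjkjkjk => Sjkjkjkjkjk => Sjkjkjkjkjkjk => kWjkjkjkjkjkjk => kSkSjkjkjkjkjkjk => kkWkSjkjkjkjkjkjk => kkSkSkSjkjkjkjkjkjk => kkSjkkSkSjkjkjkjkjkjk => kkkjkkSkSjkjkjkjkjkjk => kkkjkkkkSjkjkjkjkjkjk => kkkjkkkkkjkjkjkjkjkjk

S => Sjk   [S → S j k]
Sjk => Sjkjk   [S → S j k]
Sjkjk => Sjkjkjk   [S → S j k]
Sjkjkjk => Sjkjkjkjk   [S → S j k]
Sjkjkjkjk => Sjkjkjkjkjk   [S → S j k]
Sjkjkjkjkjk => Sjkjkjkjkjkjk   [S → S j k]
Sjkjkjkjkjkjk => kWjkjkjkjkjkjk   [S → k W]
kWjkjkjkjkjkjk => kSkSjkjkjkjkjkjk   [W → S k S]
kSkSjkjkjkjkjkjk => kkWkSjkjkjkjkjkjk   [S → k W]
kkWkSjkjkjkjkjkjk => kkSkSkSjkjkjkjkjkjk   [W → S k S]
kkSkSkSjkjkjkjkjkjk => kkSjkkSkSjkjkjkjkjkjk   [S → S j k]
kkSjkkSkSjkjkjkjkjkjk => kkkjkkSkSjkjkjkjkjkjk   [S → k]
kkkjkkSkSjkjkjkjkjkjk => kkkjkkkkSjkjkjkjkjkjk   [S → k]
kkkjkkkkSjkjkjkjkjkjk => kkkjkkkkkjkjkjkjkjkjk   [S → k]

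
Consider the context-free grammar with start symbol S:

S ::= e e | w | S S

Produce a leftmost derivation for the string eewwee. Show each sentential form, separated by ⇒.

S ⇒ SS ⇒ eeS ⇒ eeSS ⇒ eeSSS ⇒ eewSS ⇒ eewwS ⇒ eewwee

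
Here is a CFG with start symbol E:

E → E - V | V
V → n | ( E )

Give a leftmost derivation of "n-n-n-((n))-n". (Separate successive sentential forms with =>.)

E=>E-V=>E-V-V=>E-V-V-V=>E-V-V-V-V=>V-V-V-V-V=>n-V-V-V-V=>n-n-V-V-V=>n-n-n-V-V=>n-n-n-(E)-V=>n-n-n-(V)-V=>n-n-n-((E))-V=>n-n-n-((V))-V=>n-n-n-((n))-V=>n-n-n-((n))-n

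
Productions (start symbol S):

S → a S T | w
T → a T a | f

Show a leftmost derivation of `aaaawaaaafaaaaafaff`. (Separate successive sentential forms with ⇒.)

S ⇒ aST ⇒ aaSTT ⇒ aaaSTTT ⇒ aaaaSTTTT ⇒ aaaawTTTT ⇒ aaaawaTaTTT ⇒ aaaawaaTaaTTT ⇒ aaaawaaaTaaaTTT ⇒ aaaawaaaaTaaaaTTT ⇒ aaaawaaaafaaaaTTT ⇒ aaaawaaaafaaaaaTaTT ⇒ aaaawaaaafaaaaafaTT ⇒ aaaawaaaafaaaaafafT ⇒ aaaawaaaafaaaaafaff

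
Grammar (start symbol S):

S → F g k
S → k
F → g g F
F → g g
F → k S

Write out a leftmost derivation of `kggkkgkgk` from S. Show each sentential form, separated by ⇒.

S⇒Fgk⇒kSgk⇒kFgkgk⇒kggFgkgk⇒kggkSgkgk⇒kggkkgkgk

S ⇒ Fgk   [S → F g k]
Fgk ⇒ kSgk   [F → k S]
kSgk ⇒ kFgkgk   [S → F g k]
kFgkgk ⇒ kggFgkgk   [F → g g F]
kggFgkgk ⇒ kggkSgkgk   [F → k S]
kggkSgkgk ⇒ kggkkgkgk   [S → k]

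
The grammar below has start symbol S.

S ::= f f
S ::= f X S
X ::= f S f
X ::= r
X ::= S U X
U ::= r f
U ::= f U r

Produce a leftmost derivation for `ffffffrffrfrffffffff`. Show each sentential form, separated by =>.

S => fXS   [S ::= f X S]
fXS => ffSfS   [X ::= f S f]
ffSfS => fffXSfS   [S ::= f X S]
fffXSfS => ffffSfSfS   [X ::= f S f]
ffffSfSfS => fffffXSfSfS   [S ::= f X S]
fffffXSfSfS => fffffSUXSfSfS   [X ::= S U X]
fffffSUXSfSfS => ffffffXSUXSfSfS   [S ::= f X S]
ffffffXSUXSfSfS => ffffffrSUXSfSfS   [X ::= r]
ffffffrSUXSfSfS => ffffffrffUXSfSfS   [S ::= f f]
ffffffrffUXSfSfS => ffffffrffrfXSfSfS   [U ::= r f]
ffffffrffrfXSfSfS => ffffffrffrfrSfSfS   [X ::= r]
ffffffrffrfrSfSfS => ffffffrffrfrfffSfS   [S ::= f f]
ffffffrffrfrfffSfS => ffffffrffrfrffffffS   [S ::= f f]
ffffffrffrfrffffffS => ffffffrffrfrffffffff   [S ::= f f]

S=>fXS=>ffSfS=>fffXSfS=>ffffSfSfS=>fffffXSfSfS=>fffffSUXSfSfS=>ffffffXSUXSfSfS=>ffffffrSUXSfSfS=>ffffffrffUXSfSfS=>ffffffrffrfXSfSfS=>ffffffrffrfrSfSfS=>ffffffrffrfrfffSfS=>ffffffrffrfrffffffS=>ffffffrffrfrffffffff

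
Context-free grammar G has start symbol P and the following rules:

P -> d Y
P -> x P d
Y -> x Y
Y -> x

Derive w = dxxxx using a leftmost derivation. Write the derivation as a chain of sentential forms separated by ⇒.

P ⇒ dY   [P -> d Y]
dY ⇒ dxY   [Y -> x Y]
dxY ⇒ dxxY   [Y -> x Y]
dxxY ⇒ dxxxY   [Y -> x Y]
dxxxY ⇒ dxxxx   [Y -> x]

P ⇒ dY ⇒ dxY ⇒ dxxY ⇒ dxxxY ⇒ dxxxx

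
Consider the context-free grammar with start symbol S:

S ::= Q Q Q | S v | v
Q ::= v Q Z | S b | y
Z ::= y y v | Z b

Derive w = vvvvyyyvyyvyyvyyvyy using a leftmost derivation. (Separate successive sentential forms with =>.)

S => QQQ   [S ::= Q Q Q]
QQQ => vQZQQ   [Q ::= v Q Z]
vQZQQ => vvQZZQQ   [Q ::= v Q Z]
vvQZZQQ => vvvQZZZQQ   [Q ::= v Q Z]
vvvQZZZQQ => vvvvQZZZZQQ   [Q ::= v Q Z]
vvvvQZZZZQQ => vvvvyZZZZQQ   [Q ::= y]
vvvvyZZZZQQ => vvvvyyyvZZZQQ   [Z ::= y y v]
vvvvyyyvZZZQQ => vvvvyyyvyyvZZQQ   [Z ::= y y v]
vvvvyyyvyyvZZQQ => vvvvyyyvyyvyyvZQQ   [Z ::= y y v]
vvvvyyyvyyvyyvZQQ => vvvvyyyvyyvyyvyyvQQ   [Z ::= y y v]
vvvvyyyvyyvyyvyyvQQ => vvvvyyyvyyvyyvyyvyQ   [Q ::= y]
vvvvyyyvyyvyyvyyvyQ => vvvvyyyvyyvyyvyyvyy   [Q ::= y]

S => QQQ => vQZQQ => vvQZZQQ => vvvQZZZQQ => vvvvQZZZZQQ => vvvvyZZZZQQ => vvvvyyyvZZZQQ => vvvvyyyvyyvZZQQ => vvvvyyyvyyvyyvZQQ => vvvvyyyvyyvyyvyyvQQ => vvvvyyyvyyvyyvyyvyQ => vvvvyyyvyyvyyvyyvyy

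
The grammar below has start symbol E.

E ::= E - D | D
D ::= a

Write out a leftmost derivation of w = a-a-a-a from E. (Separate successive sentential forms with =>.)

E => E-D => E-D-D => E-D-D-D => D-D-D-D => a-D-D-D => a-a-D-D => a-a-a-D => a-a-a-a

E => E-D   [E ::= E - D]
E-D => E-D-D   [E ::= E - D]
E-D-D => E-D-D-D   [E ::= E - D]
E-D-D-D => D-D-D-D   [E ::= D]
D-D-D-D => a-D-D-D   [D ::= a]
a-D-D-D => a-a-D-D   [D ::= a]
a-a-D-D => a-a-a-D   [D ::= a]
a-a-a-D => a-a-a-a   [D ::= a]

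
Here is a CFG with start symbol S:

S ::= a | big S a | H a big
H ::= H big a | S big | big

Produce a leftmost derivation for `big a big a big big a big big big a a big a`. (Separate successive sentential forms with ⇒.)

S ⇒ big S a ⇒ big H a big a ⇒ big H big a a big a ⇒ big S big big a a big a ⇒ big H a big big big a a big a ⇒ big S big a big big big a a big a ⇒ big H a big big a big big big a a big a ⇒ big S big a big big a big big big a a big a ⇒ big a big a big big a big big big a a big a

S ⇒ big S a   [S ::= big S a]
big S a ⇒ big H a big a   [S ::= H a big]
big H a big a ⇒ big H big a a big a   [H ::= H big a]
big H big a a big a ⇒ big S big big a a big a   [H ::= S big]
big S big big a a big a ⇒ big H a big big big a a big a   [S ::= H a big]
big H a big big big a a big a ⇒ big S big a big big big a a big a   [H ::= S big]
big S big a big big big a a big a ⇒ big H a big big a big big big a a big a   [S ::= H a big]
big H a big big a big big big a a big a ⇒ big S big a big big a big big big a a big a   [H ::= S big]
big S big a big big a big big big a a big a ⇒ big a big a big big a big big big a a big a   [S ::= a]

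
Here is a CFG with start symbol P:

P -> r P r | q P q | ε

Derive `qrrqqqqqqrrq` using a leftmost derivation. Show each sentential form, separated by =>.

P => qPq   [P -> q P q]
qPq => qrPrq   [P -> r P r]
qrPrq => qrrPrrq   [P -> r P r]
qrrPrrq => qrrqPqrrq   [P -> q P q]
qrrqPqrrq => qrrqqPqqrrq   [P -> q P q]
qrrqqPqqrrq => qrrqqqPqqqrrq   [P -> q P q]
qrrqqqPqqqrrq => qrrqqqqqqrrq   [P -> ε]

P => qPq => qrPrq => qrrPrrq => qrrqPqrrq => qrrqqPqqrrq => qrrqqqPqqqrrq => qrrqqqqqqrrq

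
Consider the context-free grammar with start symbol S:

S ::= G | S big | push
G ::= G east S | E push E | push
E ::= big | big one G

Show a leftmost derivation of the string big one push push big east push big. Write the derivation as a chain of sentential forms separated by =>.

S => G   [S ::= G]
G => G east S   [G ::= G east S]
G east S => E push E east S   [G ::= E push E]
E push E east S => big one G push E east S   [E ::= big one G]
big one G push E east S => big one push push E east S   [G ::= push]
big one push push E east S => big one push push big east S   [E ::= big]
big one push push big east S => big one push push big east S big   [S ::= S big]
big one push push big east S big => big one push push big east G big   [S ::= G]
big one push push big east G big => big one push push big east push big   [G ::= push]

S => G => G east S => E push E east S => big one G push E east S => big one push push E east S => big one push push big east S => big one push push big east S big => big one push push big east G big => big one push push big east push big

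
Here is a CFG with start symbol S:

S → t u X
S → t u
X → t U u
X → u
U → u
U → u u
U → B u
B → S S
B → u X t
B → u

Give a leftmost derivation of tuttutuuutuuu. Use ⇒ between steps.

S ⇒ tuX   [S → t u X]
tuX ⇒ tutUu   [X → t U u]
tutUu ⇒ tutBuu   [U → B u]
tutBuu ⇒ tutSSuu   [B → S S]
tutSSuu ⇒ tuttuXSuu   [S → t u X]
tuttuXSuu ⇒ tuttutUuSuu   [X → t U u]
tuttutUuSuu ⇒ tuttutuuuSuu   [U → u u]
tuttutuuuSuu ⇒ tuttutuuutuuu   [S → t u]

S ⇒ tuX ⇒ tutUu ⇒ tutBuu ⇒ tutSSuu ⇒ tuttuXSuu ⇒ tuttutUuSuu ⇒ tuttutuuuSuu ⇒ tuttutuuutuuu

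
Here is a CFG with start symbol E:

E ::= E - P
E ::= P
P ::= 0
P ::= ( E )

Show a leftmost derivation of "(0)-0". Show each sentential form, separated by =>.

E => E-P   [E ::= E - P]
E-P => P-P   [E ::= P]
P-P => (E)-P   [P ::= ( E )]
(E)-P => (P)-P   [E ::= P]
(P)-P => (0)-P   [P ::= 0]
(0)-P => (0)-0   [P ::= 0]

E => E-P => P-P => (E)-P => (P)-P => (0)-P => (0)-0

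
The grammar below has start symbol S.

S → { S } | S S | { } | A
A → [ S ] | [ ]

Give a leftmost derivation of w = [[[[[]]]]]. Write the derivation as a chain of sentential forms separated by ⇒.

S ⇒ A   [S → A]
A ⇒ [S]   [A → [ S ]]
[S] ⇒ [A]   [S → A]
[A] ⇒ [[S]]   [A → [ S ]]
[[S]] ⇒ [[A]]   [S → A]
[[A]] ⇒ [[[S]]]   [A → [ S ]]
[[[S]]] ⇒ [[[A]]]   [S → A]
[[[A]]] ⇒ [[[[S]]]]   [A → [ S ]]
[[[[S]]]] ⇒ [[[[A]]]]   [S → A]
[[[[A]]]] ⇒ [[[[[]]]]]   [A → [ ]]

S ⇒ A ⇒ [S] ⇒ [A] ⇒ [[S]] ⇒ [[A]] ⇒ [[[S]]] ⇒ [[[A]]] ⇒ [[[[S]]]] ⇒ [[[[A]]]] ⇒ [[[[[]]]]]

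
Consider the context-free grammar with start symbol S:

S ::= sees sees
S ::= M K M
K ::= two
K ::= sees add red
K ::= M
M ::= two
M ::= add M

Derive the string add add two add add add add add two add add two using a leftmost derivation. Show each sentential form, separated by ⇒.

S ⇒ M K M   [S ::= M K M]
M K M ⇒ add M K M   [M ::= add M]
add M K M ⇒ add add M K M   [M ::= add M]
add add M K M ⇒ add add two K M   [M ::= two]
add add two K M ⇒ add add two M M   [K ::= M]
add add two M M ⇒ add add two add M M   [M ::= add M]
add add two add M M ⇒ add add two add add M M   [M ::= add M]
add add two add add M M ⇒ add add two add add add M M   [M ::= add M]
add add two add add add M M ⇒ add add two add add add add M M   [M ::= add M]
add add two add add add add M M ⇒ add add two add add add add add M M   [M ::= add M]
add add two add add add add add M M ⇒ add add two add add add add add two M   [M ::= two]
add add two add add add add add two M ⇒ add add two add add add add add two add M   [M ::= add M]
add add two add add add add add two add M ⇒ add add two add add add add add two add add M   [M ::= add M]
add add two add add add add add two add add M ⇒ add add two add add add add add two add add two   [M ::= two]

S ⇒ M K M ⇒ add M K M ⇒ add add M K M ⇒ add add two K M ⇒ add add two M M ⇒ add add two add M M ⇒ add add two add add M M ⇒ add add two add add add M M ⇒ add add two add add add add M M ⇒ add add two add add add add add M M ⇒ add add two add add add add add two M ⇒ add add two add add add add add two add M ⇒ add add two add add add add add two add add M ⇒ add add two add add add add add two add add two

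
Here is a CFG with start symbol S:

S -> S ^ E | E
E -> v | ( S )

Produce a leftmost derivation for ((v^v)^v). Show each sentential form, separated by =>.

S => E => (S) => (S^E) => (E^E) => ((S)^E) => ((S^E)^E) => ((E^E)^E) => ((v^E)^E) => ((v^v)^E) => ((v^v)^v)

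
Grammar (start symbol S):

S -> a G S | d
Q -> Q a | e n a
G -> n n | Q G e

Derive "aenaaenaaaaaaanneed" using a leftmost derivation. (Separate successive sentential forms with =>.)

S => aGS => aQGeS => aQaGeS => aenaaGeS => aenaaQGeeS => aenaaQaGeeS => aenaaQaaGeeS => aenaaQaaaGeeS => aenaaQaaaaGeeS => aenaaQaaaaaGeeS => aenaaQaaaaaaGeeS => aenaaenaaaaaaaGeeS => aenaaenaaaaaaanneeS => aenaaenaaaaaaanneed

S => aGS   [S -> a G S]
aGS => aQGeS   [G -> Q G e]
aQGeS => aQaGeS   [Q -> Q a]
aQaGeS => aenaaGeS   [Q -> e n a]
aenaaGeS => aenaaQGeeS   [G -> Q G e]
aenaaQGeeS => aenaaQaGeeS   [Q -> Q a]
aenaaQaGeeS => aenaaQaaGeeS   [Q -> Q a]
aenaaQaaGeeS => aenaaQaaaGeeS   [Q -> Q a]
aenaaQaaaGeeS => aenaaQaaaaGeeS   [Q -> Q a]
aenaaQaaaaGeeS => aenaaQaaaaaGeeS   [Q -> Q a]
aenaaQaaaaaGeeS => aenaaQaaaaaaGeeS   [Q -> Q a]
aenaaQaaaaaaGeeS => aenaaenaaaaaaaGeeS   [Q -> e n a]
aenaaenaaaaaaaGeeS => aenaaenaaaaaaanneeS   [G -> n n]
aenaaenaaaaaaanneeS => aenaaenaaaaaaanneed   [S -> d]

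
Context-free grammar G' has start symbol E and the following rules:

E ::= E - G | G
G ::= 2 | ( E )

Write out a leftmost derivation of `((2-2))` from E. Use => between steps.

E=>G=>(E)=>(G)=>((E))=>((E-G))=>((G-G))=>((2-G))=>((2-2))

E => G   [E ::= G]
G => (E)   [G ::= ( E )]
(E) => (G)   [E ::= G]
(G) => ((E))   [G ::= ( E )]
((E)) => ((E-G))   [E ::= E - G]
((E-G)) => ((G-G))   [E ::= G]
((G-G)) => ((2-G))   [G ::= 2]
((2-G)) => ((2-2))   [G ::= 2]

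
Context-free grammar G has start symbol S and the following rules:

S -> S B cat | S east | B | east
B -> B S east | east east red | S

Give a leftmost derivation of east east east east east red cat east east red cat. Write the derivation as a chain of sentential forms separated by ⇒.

S ⇒ S B cat ⇒ S B cat B cat ⇒ S east B cat B cat ⇒ S east east B cat B cat ⇒ east east east B cat B cat ⇒ east east east east east red cat B cat ⇒ east east east east east red cat east east red cat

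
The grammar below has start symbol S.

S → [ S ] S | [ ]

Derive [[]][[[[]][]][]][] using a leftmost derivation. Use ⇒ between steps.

S ⇒ [S]S   [S → [ S ] S]
[S]S ⇒ [[]]S   [S → [ ]]
[[]]S ⇒ [[]][S]S   [S → [ S ] S]
[[]][S]S ⇒ [[]][[S]S]S   [S → [ S ] S]
[[]][[S]S]S ⇒ [[]][[[S]S]S]S   [S → [ S ] S]
[[]][[[S]S]S]S ⇒ [[]][[[[]]S]S]S   [S → [ ]]
[[]][[[[]]S]S]S ⇒ [[]][[[[]][]]S]S   [S → [ ]]
[[]][[[[]][]]S]S ⇒ [[]][[[[]][]][]]S   [S → [ ]]
[[]][[[[]][]][]]S ⇒ [[]][[[[]][]][]][]   [S → [ ]]

S ⇒ [S]S ⇒ [[]]S ⇒ [[]][S]S ⇒ [[]][[S]S]S ⇒ [[]][[[S]S]S]S ⇒ [[]][[[[]]S]S]S ⇒ [[]][[[[]][]]S]S ⇒ [[]][[[[]][]][]]S ⇒ [[]][[[[]][]][]][]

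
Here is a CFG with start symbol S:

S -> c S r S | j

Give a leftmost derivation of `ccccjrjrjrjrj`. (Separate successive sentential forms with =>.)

S => cSrS   [S -> c S r S]
cSrS => ccSrSrS   [S -> c S r S]
ccSrSrS => cccSrSrSrS   [S -> c S r S]
cccSrSrSrS => ccccSrSrSrSrS   [S -> c S r S]
ccccSrSrSrSrS => ccccjrSrSrSrS   [S -> j]
ccccjrSrSrSrS => ccccjrjrSrSrS   [S -> j]
ccccjrjrSrSrS => ccccjrjrjrSrS   [S -> j]
ccccjrjrjrSrS => ccccjrjrjrjrS   [S -> j]
ccccjrjrjrjrS => ccccjrjrjrjrj   [S -> j]

S=>cSrS=>ccSrSrS=>cccSrSrSrS=>ccccSrSrSrSrS=>ccccjrSrSrSrS=>ccccjrjrSrSrS=>ccccjrjrjrSrS=>ccccjrjrjrjrS=>ccccjrjrjrjrj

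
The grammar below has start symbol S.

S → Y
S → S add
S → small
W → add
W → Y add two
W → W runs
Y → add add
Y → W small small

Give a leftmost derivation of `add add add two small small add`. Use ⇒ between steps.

S ⇒ S add ⇒ Y add ⇒ W small small add ⇒ Y add two small small add ⇒ add add add two small small add

S ⇒ S add   [S → S add]
S add ⇒ Y add   [S → Y]
Y add ⇒ W small small add   [Y → W small small]
W small small add ⇒ Y add two small small add   [W → Y add two]
Y add two small small add ⇒ add add add two small small add   [Y → add add]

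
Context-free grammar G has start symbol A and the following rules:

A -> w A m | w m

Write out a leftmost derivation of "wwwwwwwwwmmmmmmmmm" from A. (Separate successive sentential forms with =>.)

A=>wAm=>wwAmm=>wwwAmmm=>wwwwAmmmm=>wwwwwAmmmmm=>wwwwwwAmmmmmm=>wwwwwwwAmmmmmmm=>wwwwwwwwAmmmmmmmm=>wwwwwwwwwmmmmmmmmm

A => wAm   [A -> w A m]
wAm => wwAmm   [A -> w A m]
wwAmm => wwwAmmm   [A -> w A m]
wwwAmmm => wwwwAmmmm   [A -> w A m]
wwwwAmmmm => wwwwwAmmmmm   [A -> w A m]
wwwwwAmmmmm => wwwwwwAmmmmmm   [A -> w A m]
wwwwwwAmmmmmm => wwwwwwwAmmmmmmm   [A -> w A m]
wwwwwwwAmmmmmmm => wwwwwwwwAmmmmmmmm   [A -> w A m]
wwwwwwwwAmmmmmmmm => wwwwwwwwwmmmmmmmmm   [A -> w m]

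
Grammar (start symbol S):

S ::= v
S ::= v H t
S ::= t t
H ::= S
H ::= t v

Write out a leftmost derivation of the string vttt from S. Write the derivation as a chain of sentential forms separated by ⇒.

S⇒vHt⇒vSt⇒vttt

S ⇒ vHt   [S ::= v H t]
vHt ⇒ vSt   [H ::= S]
vSt ⇒ vttt   [S ::= t t]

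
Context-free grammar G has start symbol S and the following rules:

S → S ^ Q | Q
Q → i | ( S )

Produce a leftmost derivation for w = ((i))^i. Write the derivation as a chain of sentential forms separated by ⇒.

S ⇒ S^Q ⇒ Q^Q ⇒ (S)^Q ⇒ (Q)^Q ⇒ ((S))^Q ⇒ ((Q))^Q ⇒ ((i))^Q ⇒ ((i))^i

S ⇒ S^Q   [S → S ^ Q]
S^Q ⇒ Q^Q   [S → Q]
Q^Q ⇒ (S)^Q   [Q → ( S )]
(S)^Q ⇒ (Q)^Q   [S → Q]
(Q)^Q ⇒ ((S))^Q   [Q → ( S )]
((S))^Q ⇒ ((Q))^Q   [S → Q]
((Q))^Q ⇒ ((i))^Q   [Q → i]
((i))^Q ⇒ ((i))^i   [Q → i]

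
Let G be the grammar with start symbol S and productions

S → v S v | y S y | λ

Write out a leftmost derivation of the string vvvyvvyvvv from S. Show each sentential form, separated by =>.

S => vSv => vvSvv => vvvSvvv => vvvySyvvv => vvvyvSvyvvv => vvvyvvyvvv

S => vSv   [S → v S v]
vSv => vvSvv   [S → v S v]
vvSvv => vvvSvvv   [S → v S v]
vvvSvvv => vvvySyvvv   [S → y S y]
vvvySyvvv => vvvyvSvyvvv   [S → v S v]
vvvyvSvyvvv => vvvyvvyvvv   [S → λ]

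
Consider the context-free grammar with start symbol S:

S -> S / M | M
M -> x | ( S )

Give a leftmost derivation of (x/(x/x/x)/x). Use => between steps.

S => M   [S -> M]
M => (S)   [M -> ( S )]
(S) => (S/M)   [S -> S / M]
(S/M) => (S/M/M)   [S -> S / M]
(S/M/M) => (M/M/M)   [S -> M]
(M/M/M) => (x/M/M)   [M -> x]
(x/M/M) => (x/(S)/M)   [M -> ( S )]
(x/(S)/M) => (x/(S/M)/M)   [S -> S / M]
(x/(S/M)/M) => (x/(S/M/M)/M)   [S -> S / M]
(x/(S/M/M)/M) => (x/(M/M/M)/M)   [S -> M]
(x/(M/M/M)/M) => (x/(x/M/M)/M)   [M -> x]
(x/(x/M/M)/M) => (x/(x/x/M)/M)   [M -> x]
(x/(x/x/M)/M) => (x/(x/x/x)/M)   [M -> x]
(x/(x/x/x)/M) => (x/(x/x/x)/x)   [M -> x]

S=>M=>(S)=>(S/M)=>(S/M/M)=>(M/M/M)=>(x/M/M)=>(x/(S)/M)=>(x/(S/M)/M)=>(x/(S/M/M)/M)=>(x/(M/M/M)/M)=>(x/(x/M/M)/M)=>(x/(x/x/M)/M)=>(x/(x/x/x)/M)=>(x/(x/x/x)/x)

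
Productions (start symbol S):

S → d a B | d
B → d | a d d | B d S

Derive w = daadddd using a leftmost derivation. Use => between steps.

S => daB   [S → d a B]
daB => daBdS   [B → B d S]
daBdS => daadddS   [B → a d d]
daadddS => daadddd   [S → d]

S => daB => daBdS => daadddS => daadddd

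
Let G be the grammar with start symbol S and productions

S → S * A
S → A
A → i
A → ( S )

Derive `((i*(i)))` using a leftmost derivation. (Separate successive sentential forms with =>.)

S => A   [S → A]
A => (S)   [A → ( S )]
(S) => (A)   [S → A]
(A) => ((S))   [A → ( S )]
((S)) => ((S*A))   [S → S * A]
((S*A)) => ((A*A))   [S → A]
((A*A)) => ((i*A))   [A → i]
((i*A)) => ((i*(S)))   [A → ( S )]
((i*(S))) => ((i*(A)))   [S → A]
((i*(A))) => ((i*(i)))   [A → i]

S => A => (S) => (A) => ((S)) => ((S*A)) => ((A*A)) => ((i*A)) => ((i*(S))) => ((i*(A))) => ((i*(i)))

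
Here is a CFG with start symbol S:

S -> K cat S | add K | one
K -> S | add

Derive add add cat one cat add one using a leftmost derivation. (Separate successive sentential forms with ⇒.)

S ⇒ add K   [S -> add K]
add K ⇒ add S   [K -> S]
add S ⇒ add K cat S   [S -> K cat S]
add K cat S ⇒ add S cat S   [K -> S]
add S cat S ⇒ add K cat S cat S   [S -> K cat S]
add K cat S cat S ⇒ add add cat S cat S   [K -> add]
add add cat S cat S ⇒ add add cat one cat S   [S -> one]
add add cat one cat S ⇒ add add cat one cat add K   [S -> add K]
add add cat one cat add K ⇒ add add cat one cat add S   [K -> S]
add add cat one cat add S ⇒ add add cat one cat add one   [S -> one]

S ⇒ add K ⇒ add S ⇒ add K cat S ⇒ add S cat S ⇒ add K cat S cat S ⇒ add add cat S cat S ⇒ add add cat one cat S ⇒ add add cat one cat add K ⇒ add add cat one cat add S ⇒ add add cat one cat add one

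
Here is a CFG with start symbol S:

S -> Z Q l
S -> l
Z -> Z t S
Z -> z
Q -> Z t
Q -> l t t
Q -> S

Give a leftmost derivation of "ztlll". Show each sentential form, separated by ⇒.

S ⇒ ZQl ⇒ ZtSQl ⇒ ztSQl ⇒ ztlQl ⇒ ztlSl ⇒ ztlll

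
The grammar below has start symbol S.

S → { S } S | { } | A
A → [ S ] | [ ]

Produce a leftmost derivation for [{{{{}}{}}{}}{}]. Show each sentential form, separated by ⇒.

S ⇒ A ⇒ [S] ⇒ [{S}S] ⇒ [{{S}S}S] ⇒ [{{{S}S}S}S] ⇒ [{{{{}}S}S}S] ⇒ [{{{{}}{}}S}S] ⇒ [{{{{}}{}}{}}S] ⇒ [{{{{}}{}}{}}{}]

S ⇒ A   [S → A]
A ⇒ [S]   [A → [ S ]]
[S] ⇒ [{S}S]   [S → { S } S]
[{S}S] ⇒ [{{S}S}S]   [S → { S } S]
[{{S}S}S] ⇒ [{{{S}S}S}S]   [S → { S } S]
[{{{S}S}S}S] ⇒ [{{{{}}S}S}S]   [S → { }]
[{{{{}}S}S}S] ⇒ [{{{{}}{}}S}S]   [S → { }]
[{{{{}}{}}S}S] ⇒ [{{{{}}{}}{}}S]   [S → { }]
[{{{{}}{}}{}}S] ⇒ [{{{{}}{}}{}}{}]   [S → { }]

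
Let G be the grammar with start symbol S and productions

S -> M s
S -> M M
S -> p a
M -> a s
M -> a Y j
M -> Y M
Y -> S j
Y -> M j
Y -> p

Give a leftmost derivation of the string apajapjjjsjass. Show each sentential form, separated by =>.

S => Ms => YMs => SjMs => MsjMs => aYjsjMs => aMjjsjMs => aYMjjsjMs => aSjMjjsjMs => apajMjjsjMs => apajaYjjjsjMs => apajapjjjsjMs => apajapjjjsjass

S => Ms   [S -> M s]
Ms => YMs   [M -> Y M]
YMs => SjMs   [Y -> S j]
SjMs => MsjMs   [S -> M s]
MsjMs => aYjsjMs   [M -> a Y j]
aYjsjMs => aMjjsjMs   [Y -> M j]
aMjjsjMs => aYMjjsjMs   [M -> Y M]
aYMjjsjMs => aSjMjjsjMs   [Y -> S j]
aSjMjjsjMs => apajMjjsjMs   [S -> p a]
apajMjjsjMs => apajaYjjjsjMs   [M -> a Y j]
apajaYjjjsjMs => apajapjjjsjMs   [Y -> p]
apajapjjjsjMs => apajapjjjsjass   [M -> a s]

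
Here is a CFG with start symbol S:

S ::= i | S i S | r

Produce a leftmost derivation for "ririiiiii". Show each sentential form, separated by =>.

S=>SiS=>riS=>riSiS=>ririS=>ririSiS=>ririSiSiS=>ririiiSiS=>ririiiiiS=>ririiiiii

S => SiS   [S ::= S i S]
SiS => riS   [S ::= r]
riS => riSiS   [S ::= S i S]
riSiS => ririS   [S ::= r]
ririS => ririSiS   [S ::= S i S]
ririSiS => ririSiSiS   [S ::= S i S]
ririSiSiS => ririiiSiS   [S ::= i]
ririiiSiS => ririiiiiS   [S ::= i]
ririiiiiS => ririiiiii   [S ::= i]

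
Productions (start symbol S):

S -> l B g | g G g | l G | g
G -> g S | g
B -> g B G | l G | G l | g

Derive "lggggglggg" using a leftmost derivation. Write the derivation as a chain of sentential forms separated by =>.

S => lBg => lgBGg => lggGg => lgggSg => lggggGgg => lgggggSgg => lggggglGgg => lggggglggg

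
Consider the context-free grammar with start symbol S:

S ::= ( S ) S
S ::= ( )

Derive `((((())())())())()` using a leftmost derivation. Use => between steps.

S=>(S)S=>((S)S)S=>(((S)S)S)S=>((((S)S)S)S)S=>((((())S)S)S)S=>((((())())S)S)S=>((((())())())S)S=>((((())())())())S=>((((())())())())()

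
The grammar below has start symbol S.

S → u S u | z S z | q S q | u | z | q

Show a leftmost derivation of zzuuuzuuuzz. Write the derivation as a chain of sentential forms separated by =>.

S => zSz => zzSzz => zzuSuzz => zzuuSuuzz => zzuuuSuuuzz => zzuuuzuuuzz

S => zSz   [S → z S z]
zSz => zzSzz   [S → z S z]
zzSzz => zzuSuzz   [S → u S u]
zzuSuzz => zzuuSuuzz   [S → u S u]
zzuuSuuzz => zzuuuSuuuzz   [S → u S u]
zzuuuSuuuzz => zzuuuzuuuzz   [S → z]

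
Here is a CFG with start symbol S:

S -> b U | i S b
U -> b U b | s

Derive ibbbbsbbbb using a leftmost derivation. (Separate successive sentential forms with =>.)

S => iSb   [S -> i S b]
iSb => ibUb   [S -> b U]
ibUb => ibbUbb   [U -> b U b]
ibbUbb => ibbbUbbb   [U -> b U b]
ibbbUbbb => ibbbbUbbbb   [U -> b U b]
ibbbbUbbbb => ibbbbsbbbb   [U -> s]

S => iSb => ibUb => ibbUbb => ibbbUbbb => ibbbbUbbbb => ibbbbsbbbb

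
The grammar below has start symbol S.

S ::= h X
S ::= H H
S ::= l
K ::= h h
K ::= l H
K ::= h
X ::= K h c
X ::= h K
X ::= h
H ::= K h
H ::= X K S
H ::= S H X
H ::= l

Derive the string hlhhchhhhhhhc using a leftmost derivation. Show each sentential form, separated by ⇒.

S ⇒ hX ⇒ hKhc ⇒ hlHhc ⇒ hlXKShc ⇒ hlKhcKShc ⇒ hlhhcKShc ⇒ hlhhchhShc ⇒ hlhhchhhXhc ⇒ hlhhchhhhKhc ⇒ hlhhchhhhhhhc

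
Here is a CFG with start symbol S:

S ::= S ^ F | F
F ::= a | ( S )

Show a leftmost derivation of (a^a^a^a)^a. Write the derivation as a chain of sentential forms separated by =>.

S => S^F => F^F => (S)^F => (S^F)^F => (S^F^F)^F => (S^F^F^F)^F => (F^F^F^F)^F => (a^F^F^F)^F => (a^a^F^F)^F => (a^a^a^F)^F => (a^a^a^a)^F => (a^a^a^a)^a

S => S^F   [S ::= S ^ F]
S^F => F^F   [S ::= F]
F^F => (S)^F   [F ::= ( S )]
(S)^F => (S^F)^F   [S ::= S ^ F]
(S^F)^F => (S^F^F)^F   [S ::= S ^ F]
(S^F^F)^F => (S^F^F^F)^F   [S ::= S ^ F]
(S^F^F^F)^F => (F^F^F^F)^F   [S ::= F]
(F^F^F^F)^F => (a^F^F^F)^F   [F ::= a]
(a^F^F^F)^F => (a^a^F^F)^F   [F ::= a]
(a^a^F^F)^F => (a^a^a^F)^F   [F ::= a]
(a^a^a^F)^F => (a^a^a^a)^F   [F ::= a]
(a^a^a^a)^F => (a^a^a^a)^a   [F ::= a]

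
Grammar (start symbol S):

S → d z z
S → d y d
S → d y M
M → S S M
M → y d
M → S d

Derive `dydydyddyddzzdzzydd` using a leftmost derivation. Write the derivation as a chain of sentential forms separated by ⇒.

S ⇒ dyM   [S → d y M]
dyM ⇒ dySd   [M → S d]
dySd ⇒ dydyMd   [S → d y M]
dydyMd ⇒ dydySSMd   [M → S S M]
dydySSMd ⇒ dydydydSMd   [S → d y d]
dydydydSMd ⇒ dydydyddydMd   [S → d y d]
dydydyddydMd ⇒ dydydyddydSSMd   [M → S S M]
dydydyddydSSMd ⇒ dydydyddyddzzSMd   [S → d z z]
dydydyddyddzzSMd ⇒ dydydyddyddzzdzzMd   [S → d z z]
dydydyddyddzzdzzMd ⇒ dydydyddyddzzdzzydd   [M → y d]

S ⇒ dyM ⇒ dySd ⇒ dydyMd ⇒ dydySSMd ⇒ dydydydSMd ⇒ dydydyddydMd ⇒ dydydyddydSSMd ⇒ dydydyddyddzzSMd ⇒ dydydyddyddzzdzzMd ⇒ dydydyddyddzzdzzydd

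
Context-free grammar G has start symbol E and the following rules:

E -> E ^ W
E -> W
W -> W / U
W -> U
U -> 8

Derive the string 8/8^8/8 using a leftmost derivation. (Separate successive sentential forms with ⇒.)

E ⇒ E^W ⇒ W^W ⇒ W/U^W ⇒ U/U^W ⇒ 8/U^W ⇒ 8/8^W ⇒ 8/8^W/U ⇒ 8/8^U/U ⇒ 8/8^8/U ⇒ 8/8^8/8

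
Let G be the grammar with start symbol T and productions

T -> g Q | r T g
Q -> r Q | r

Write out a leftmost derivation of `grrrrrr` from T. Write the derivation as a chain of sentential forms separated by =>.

T => gQ => grQ => grrQ => grrrQ => grrrrQ => grrrrrQ => grrrrrr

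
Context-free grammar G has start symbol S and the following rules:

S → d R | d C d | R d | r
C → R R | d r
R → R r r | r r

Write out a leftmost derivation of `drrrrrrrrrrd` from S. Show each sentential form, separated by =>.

S=>dCd=>dRRd=>dRrrRd=>dRrrrrRd=>drrrrrrRd=>drrrrrrRrrd=>drrrrrrrrrrd

S => dCd   [S → d C d]
dCd => dRRd   [C → R R]
dRRd => dRrrRd   [R → R r r]
dRrrRd => dRrrrrRd   [R → R r r]
dRrrrrRd => drrrrrrRd   [R → r r]
drrrrrrRd => drrrrrrRrrd   [R → R r r]
drrrrrrRrrd => drrrrrrrrrrd   [R → r r]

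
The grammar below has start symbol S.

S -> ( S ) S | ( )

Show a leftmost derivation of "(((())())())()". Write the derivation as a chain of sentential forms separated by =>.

S => (S)S   [S -> ( S ) S]
(S)S => ((S)S)S   [S -> ( S ) S]
((S)S)S => (((S)S)S)S   [S -> ( S ) S]
(((S)S)S)S => (((())S)S)S   [S -> ( )]
(((())S)S)S => (((())())S)S   [S -> ( )]
(((())())S)S => (((())())())S   [S -> ( )]
(((())())())S => (((())())())()   [S -> ( )]

S => (S)S => ((S)S)S => (((S)S)S)S => (((())S)S)S => (((())())S)S => (((())())())S => (((())())())()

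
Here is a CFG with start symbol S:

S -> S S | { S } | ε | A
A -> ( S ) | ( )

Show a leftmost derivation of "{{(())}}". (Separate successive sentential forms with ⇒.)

S⇒SS⇒{S}S⇒{SS}S⇒{{S}S}S⇒{{SS}S}S⇒{{AS}S}S⇒{{(S)S}S}S⇒{{(A)S}S}S⇒{{(())S}S}S⇒{{(())}S}S⇒{{(())}}S⇒{{(())}}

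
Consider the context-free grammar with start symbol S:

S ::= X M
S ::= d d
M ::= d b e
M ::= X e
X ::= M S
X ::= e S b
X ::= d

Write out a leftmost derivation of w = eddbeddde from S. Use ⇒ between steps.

S ⇒ XM ⇒ MSM ⇒ XeSM ⇒ eSbeSM ⇒ eddbeSM ⇒ eddbeddM ⇒ eddbeddXe ⇒ eddbeddde

S ⇒ XM   [S ::= X M]
XM ⇒ MSM   [X ::= M S]
MSM ⇒ XeSM   [M ::= X e]
XeSM ⇒ eSbeSM   [X ::= e S b]
eSbeSM ⇒ eddbeSM   [S ::= d d]
eddbeSM ⇒ eddbeddM   [S ::= d d]
eddbeddM ⇒ eddbeddXe   [M ::= X e]
eddbeddXe ⇒ eddbeddde   [X ::= d]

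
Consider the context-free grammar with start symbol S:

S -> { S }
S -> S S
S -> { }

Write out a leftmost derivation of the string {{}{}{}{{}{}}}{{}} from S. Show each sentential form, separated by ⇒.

S ⇒ SS ⇒ {S}S ⇒ {SS}S ⇒ {{}S}S ⇒ {{}SS}S ⇒ {{}SSS}S ⇒ {{}{}SS}S ⇒ {{}{}{}S}S ⇒ {{}{}{}{S}}S ⇒ {{}{}{}{SS}}S ⇒ {{}{}{}{{}S}}S ⇒ {{}{}{}{{}{}}}S ⇒ {{}{}{}{{}{}}}{S} ⇒ {{}{}{}{{}{}}}{{}}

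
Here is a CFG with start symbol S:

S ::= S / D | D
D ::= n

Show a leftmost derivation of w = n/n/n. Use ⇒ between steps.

S⇒S/D⇒S/D/D⇒D/D/D⇒n/D/D⇒n/n/D⇒n/n/n

S ⇒ S/D   [S ::= S / D]
S/D ⇒ S/D/D   [S ::= S / D]
S/D/D ⇒ D/D/D   [S ::= D]
D/D/D ⇒ n/D/D   [D ::= n]
n/D/D ⇒ n/n/D   [D ::= n]
n/n/D ⇒ n/n/n   [D ::= n]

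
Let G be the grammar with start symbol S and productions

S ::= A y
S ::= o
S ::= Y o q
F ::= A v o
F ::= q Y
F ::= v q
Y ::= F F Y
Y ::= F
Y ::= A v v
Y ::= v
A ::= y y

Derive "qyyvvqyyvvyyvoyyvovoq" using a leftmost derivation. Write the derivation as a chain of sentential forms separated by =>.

S => Yoq   [S ::= Y o q]
Yoq => FFYoq   [Y ::= F F Y]
FFYoq => qYFYoq   [F ::= q Y]
qYFYoq => qAvvFYoq   [Y ::= A v v]
qAvvFYoq => qyyvvFYoq   [A ::= y y]
qyyvvFYoq => qyyvvqYYoq   [F ::= q Y]
qyyvvqYYoq => qyyvvqAvvYoq   [Y ::= A v v]
qyyvvqAvvYoq => qyyvvqyyvvYoq   [A ::= y y]
qyyvvqyyvvYoq => qyyvvqyyvvFFYoq   [Y ::= F F Y]
qyyvvqyyvvFFYoq => qyyvvqyyvvAvoFYoq   [F ::= A v o]
qyyvvqyyvvAvoFYoq => qyyvvqyyvvyyvoFYoq   [A ::= y y]
qyyvvqyyvvyyvoFYoq => qyyvvqyyvvyyvoAvoYoq   [F ::= A v o]
qyyvvqyyvvyyvoAvoYoq => qyyvvqyyvvyyvoyyvoYoq   [A ::= y y]
qyyvvqyyvvyyvoyyvoYoq => qyyvvqyyvvyyvoyyvovoq   [Y ::= v]

S => Yoq => FFYoq => qYFYoq => qAvvFYoq => qyyvvFYoq => qyyvvqYYoq => qyyvvqAvvYoq => qyyvvqyyvvYoq => qyyvvqyyvvFFYoq => qyyvvqyyvvAvoFYoq => qyyvvqyyvvyyvoFYoq => qyyvvqyyvvyyvoAvoYoq => qyyvvqyyvvyyvoyyvoYoq => qyyvvqyyvvyyvoyyvovoq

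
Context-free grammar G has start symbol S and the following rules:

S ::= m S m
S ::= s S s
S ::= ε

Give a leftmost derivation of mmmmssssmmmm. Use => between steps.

S => mSm => mmSmm => mmmSmmm => mmmmSmmmm => mmmmsSsmmmm => mmmmssSssmmmm => mmmmssssmmmm

S => mSm   [S ::= m S m]
mSm => mmSmm   [S ::= m S m]
mmSmm => mmmSmmm   [S ::= m S m]
mmmSmmm => mmmmSmmmm   [S ::= m S m]
mmmmSmmmm => mmmmsSsmmmm   [S ::= s S s]
mmmmsSsmmmm => mmmmssSssmmmm   [S ::= s S s]
mmmmssSssmmmm => mmmmssssmmmm   [S ::= ε]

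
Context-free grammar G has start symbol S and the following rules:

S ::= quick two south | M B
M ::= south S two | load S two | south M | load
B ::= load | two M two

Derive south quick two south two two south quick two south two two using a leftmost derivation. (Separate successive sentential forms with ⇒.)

S ⇒ M B ⇒ south S two B ⇒ south quick two south two B ⇒ south quick two south two two M two ⇒ south quick two south two two south S two two ⇒ south quick two south two two south quick two south two two

S ⇒ M B   [S ::= M B]
M B ⇒ south S two B   [M ::= south S two]
south S two B ⇒ south quick two south two B   [S ::= quick two south]
south quick two south two B ⇒ south quick two south two two M two   [B ::= two M two]
south quick two south two two M two ⇒ south quick two south two two south S two two   [M ::= south S two]
south quick two south two two south S two two ⇒ south quick two south two two south quick two south two two   [S ::= quick two south]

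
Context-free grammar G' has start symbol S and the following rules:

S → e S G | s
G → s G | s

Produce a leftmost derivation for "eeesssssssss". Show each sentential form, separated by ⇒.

S⇒eSG⇒eeSGG⇒eeeSGGG⇒eeesGGG⇒eeessGGG⇒eeesssGG⇒eeessssGG⇒eeesssssGG⇒eeessssssGG⇒eeesssssssG⇒eeessssssssG⇒eeesssssssss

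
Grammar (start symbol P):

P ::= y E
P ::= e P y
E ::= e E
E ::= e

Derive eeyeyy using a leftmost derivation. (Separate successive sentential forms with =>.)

P => ePy   [P ::= e P y]
ePy => eePyy   [P ::= e P y]
eePyy => eeyEyy   [P ::= y E]
eeyEyy => eeyeyy   [E ::= e]

P => ePy => eePyy => eeyEyy => eeyeyy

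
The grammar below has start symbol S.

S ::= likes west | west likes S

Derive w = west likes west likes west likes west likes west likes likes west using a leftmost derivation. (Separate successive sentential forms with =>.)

S => west likes S => west likes west likes S => west likes west likes west likes S => west likes west likes west likes west likes S => west likes west likes west likes west likes west likes S => west likes west likes west likes west likes west likes likes west

S => west likes S   [S ::= west likes S]
west likes S => west likes west likes S   [S ::= west likes S]
west likes west likes S => west likes west likes west likes S   [S ::= west likes S]
west likes west likes west likes S => west likes west likes west likes west likes S   [S ::= west likes S]
west likes west likes west likes west likes S => west likes west likes west likes west likes west likes S   [S ::= west likes S]
west likes west likes west likes west likes west likes S => west likes west likes west likes west likes west likes likes west   [S ::= likes west]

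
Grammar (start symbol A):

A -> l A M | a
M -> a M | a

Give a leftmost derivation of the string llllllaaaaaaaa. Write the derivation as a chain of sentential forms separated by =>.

A => lAM   [A -> l A M]
lAM => llAMM   [A -> l A M]
llAMM => lllAMMM   [A -> l A M]
lllAMMM => llllAMMMM   [A -> l A M]
llllAMMMM => lllllAMMMMM   [A -> l A M]
lllllAMMMMM => llllllAMMMMMM   [A -> l A M]
llllllAMMMMMM => llllllaMMMMMM   [A -> a]
llllllaMMMMMM => llllllaaMMMMMM   [M -> a M]
llllllaaMMMMMM => llllllaaaMMMMM   [M -> a]
llllllaaaMMMMM => llllllaaaaMMMM   [M -> a]
llllllaaaaMMMM => llllllaaaaaMMM   [M -> a]
llllllaaaaaMMM => llllllaaaaaaMM   [M -> a]
llllllaaaaaaMM => llllllaaaaaaaM   [M -> a]
llllllaaaaaaaM => llllllaaaaaaaa   [M -> a]

A => lAM => llAMM => lllAMMM => llllAMMMM => lllllAMMMMM => llllllAMMMMMM => llllllaMMMMMM => llllllaaMMMMMM => llllllaaaMMMMM => llllllaaaaMMMM => llllllaaaaaMMM => llllllaaaaaaMM => llllllaaaaaaaM => llllllaaaaaaaa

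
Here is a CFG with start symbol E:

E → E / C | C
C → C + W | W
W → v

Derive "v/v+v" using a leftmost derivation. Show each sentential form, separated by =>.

E => E/C   [E → E / C]
E/C => C/C   [E → C]
C/C => W/C   [C → W]
W/C => v/C   [W → v]
v/C => v/C+W   [C → C + W]
v/C+W => v/W+W   [C → W]
v/W+W => v/v+W   [W → v]
v/v+W => v/v+v   [W → v]

E => E/C => C/C => W/C => v/C => v/C+W => v/W+W => v/v+W => v/v+v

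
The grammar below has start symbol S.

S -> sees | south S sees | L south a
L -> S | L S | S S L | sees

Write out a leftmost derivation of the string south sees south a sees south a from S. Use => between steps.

S => L south a => S south a => south S sees south a => south L south a sees south a => south S south a sees south a => south sees south a sees south a

S => L south a   [S -> L south a]
L south a => S south a   [L -> S]
S south a => south S sees south a   [S -> south S sees]
south S sees south a => south L south a sees south a   [S -> L south a]
south L south a sees south a => south S south a sees south a   [L -> S]
south S south a sees south a => south sees south a sees south a   [S -> sees]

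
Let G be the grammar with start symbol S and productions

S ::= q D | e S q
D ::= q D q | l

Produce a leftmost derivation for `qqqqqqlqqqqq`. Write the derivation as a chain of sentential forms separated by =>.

S => qD => qqDq => qqqDqq => qqqqDqqq => qqqqqDqqqq => qqqqqqDqqqqq => qqqqqqlqqqqq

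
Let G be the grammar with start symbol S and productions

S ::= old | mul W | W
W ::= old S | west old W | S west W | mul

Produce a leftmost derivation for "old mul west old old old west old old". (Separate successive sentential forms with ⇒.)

S ⇒ W ⇒ old S ⇒ old mul W ⇒ old mul west old W ⇒ old mul west old S west W ⇒ old mul west old W west W ⇒ old mul west old old S west W ⇒ old mul west old old old west W ⇒ old mul west old old old west old S ⇒ old mul west old old old west old old

S ⇒ W   [S ::= W]
W ⇒ old S   [W ::= old S]
old S ⇒ old mul W   [S ::= mul W]
old mul W ⇒ old mul west old W   [W ::= west old W]
old mul west old W ⇒ old mul west old S west W   [W ::= S west W]
old mul west old S west W ⇒ old mul west old W west W   [S ::= W]
old mul west old W west W ⇒ old mul west old old S west W   [W ::= old S]
old mul west old old S west W ⇒ old mul west old old old west W   [S ::= old]
old mul west old old old west W ⇒ old mul west old old old west old S   [W ::= old S]
old mul west old old old west old S ⇒ old mul west old old old west old old   [S ::= old]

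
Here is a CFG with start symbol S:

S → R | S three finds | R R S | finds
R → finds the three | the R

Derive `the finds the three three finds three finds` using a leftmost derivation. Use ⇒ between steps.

S ⇒ S three finds   [S → S three finds]
S three finds ⇒ S three finds three finds   [S → S three finds]
S three finds three finds ⇒ R three finds three finds   [S → R]
R three finds three finds ⇒ the R three finds three finds   [R → the R]
the R three finds three finds ⇒ the finds the three three finds three finds   [R → finds the three]

S ⇒ S three finds ⇒ S three finds three finds ⇒ R three finds three finds ⇒ the R three finds three finds ⇒ the finds the three three finds three finds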